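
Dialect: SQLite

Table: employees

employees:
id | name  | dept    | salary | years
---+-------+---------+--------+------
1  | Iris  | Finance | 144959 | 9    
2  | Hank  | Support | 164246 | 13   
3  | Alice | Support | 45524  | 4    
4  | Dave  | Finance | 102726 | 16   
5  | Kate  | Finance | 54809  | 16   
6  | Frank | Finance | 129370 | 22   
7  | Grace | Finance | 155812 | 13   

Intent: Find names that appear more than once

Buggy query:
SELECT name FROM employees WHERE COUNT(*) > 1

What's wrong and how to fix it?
Bug: COUNT(*) is an aggregate and cannot be used in WHERE

Fix: GROUP BY name, then filter groups with HAVING COUNT(*) > 1

Corrected query:
SELECT name FROM employees GROUP BY name HAVING COUNT(*) > 1

Result:
(no rows)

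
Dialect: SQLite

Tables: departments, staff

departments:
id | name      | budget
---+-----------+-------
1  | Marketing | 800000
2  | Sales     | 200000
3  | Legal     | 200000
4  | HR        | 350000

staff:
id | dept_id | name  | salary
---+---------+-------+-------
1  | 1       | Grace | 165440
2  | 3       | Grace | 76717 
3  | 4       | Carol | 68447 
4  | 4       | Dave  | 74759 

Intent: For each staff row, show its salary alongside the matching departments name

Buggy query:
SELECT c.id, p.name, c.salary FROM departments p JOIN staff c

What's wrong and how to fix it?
Bug: JOIN with no ON clause produces a cartesian product; every staff row pairs with every departments row

Fix: Specify the join condition linking the foreign key to the parent id

Corrected query:
SELECT c.id, p.name, c.salary FROM departments p JOIN staff c ON c.dept_id = p.id

Result:
id | name      | salary
---+-----------+-------
1  | Marketing | 165440
2  | Legal     | 76717 
3  | HR        | 68447 
4  | HR        | 74759 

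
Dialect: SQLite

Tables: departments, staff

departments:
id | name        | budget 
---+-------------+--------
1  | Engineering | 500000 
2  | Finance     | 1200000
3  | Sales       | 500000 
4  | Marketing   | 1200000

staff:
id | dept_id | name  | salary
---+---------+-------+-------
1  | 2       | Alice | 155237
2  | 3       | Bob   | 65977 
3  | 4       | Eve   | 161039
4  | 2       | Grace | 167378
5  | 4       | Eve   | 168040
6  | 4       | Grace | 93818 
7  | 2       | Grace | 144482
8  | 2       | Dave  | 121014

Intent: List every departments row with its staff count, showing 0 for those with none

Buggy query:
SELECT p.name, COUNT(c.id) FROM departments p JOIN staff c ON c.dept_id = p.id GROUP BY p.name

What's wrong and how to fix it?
Bug: INNER JOIN drops departments rows that have no matching staff rows

Fix: Switch to LEFT JOIN to retain unmatched parent rows

Corrected query:
SELECT p.name, COUNT(c.id) FROM departments p LEFT JOIN staff c ON c.dept_id = p.id GROUP BY p.name

Result:
name        | COUNT(c.id)
------------+------------
Engineering | 0          
Finance     | 4          
Marketing   | 3          
Sales       | 1          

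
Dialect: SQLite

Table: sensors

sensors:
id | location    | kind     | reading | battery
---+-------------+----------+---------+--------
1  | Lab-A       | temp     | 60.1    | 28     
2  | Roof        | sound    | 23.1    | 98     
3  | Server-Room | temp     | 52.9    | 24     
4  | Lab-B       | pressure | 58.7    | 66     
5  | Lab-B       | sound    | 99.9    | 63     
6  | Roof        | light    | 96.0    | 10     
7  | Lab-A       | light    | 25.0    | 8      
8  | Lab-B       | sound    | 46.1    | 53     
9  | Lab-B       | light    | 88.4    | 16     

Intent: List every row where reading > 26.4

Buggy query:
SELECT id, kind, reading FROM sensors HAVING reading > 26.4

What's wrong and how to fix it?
Bug: HAVING filters the output of aggregation, but this query has no GROUP BY and no aggregate functions, so SQLite rejects it (HAVING clause on a non-aggregate query); the condition here is per row

Fix: Replace HAVING with WHERE since the condition applies to individual rows

Corrected query:
SELECT id, kind, reading FROM sensors WHERE reading > 26.4

Result:
id | kind     | reading
---+----------+--------
1  | temp     | 60.1   
3  | temp     | 52.9   
4  | pressure | 58.7   
5  | sound    | 99.9   
6  | light    | 96     
8  | sound    | 46.1   
9  | light    | 88.4   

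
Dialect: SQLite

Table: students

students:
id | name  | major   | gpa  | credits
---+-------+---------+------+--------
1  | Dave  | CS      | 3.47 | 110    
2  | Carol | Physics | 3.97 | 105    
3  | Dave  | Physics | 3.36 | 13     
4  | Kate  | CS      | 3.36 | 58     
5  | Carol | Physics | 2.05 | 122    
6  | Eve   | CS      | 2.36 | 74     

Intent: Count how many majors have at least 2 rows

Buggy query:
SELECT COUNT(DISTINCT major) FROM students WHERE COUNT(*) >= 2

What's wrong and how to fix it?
Bug: WHERE filters individual rows, not groups, so a group-level COUNT is invalid there

Fix: Use a subquery that GROUPs and filters with HAVING, then count its rows

Corrected query:
SELECT COUNT(*) FROM (SELECT major FROM students GROUP BY major HAVING COUNT(*) >= 2)

Result:
COUNT(*)
--------
2       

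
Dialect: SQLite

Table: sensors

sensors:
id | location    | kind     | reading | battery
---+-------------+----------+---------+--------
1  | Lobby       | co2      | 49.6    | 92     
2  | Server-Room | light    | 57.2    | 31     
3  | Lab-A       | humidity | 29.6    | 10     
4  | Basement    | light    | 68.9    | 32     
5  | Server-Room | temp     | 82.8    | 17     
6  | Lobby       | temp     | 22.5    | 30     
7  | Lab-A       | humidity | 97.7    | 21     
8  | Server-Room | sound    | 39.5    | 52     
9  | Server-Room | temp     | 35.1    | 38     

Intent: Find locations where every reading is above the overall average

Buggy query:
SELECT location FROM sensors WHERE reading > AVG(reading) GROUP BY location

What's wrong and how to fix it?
Bug: WHERE evaluates per row before aggregation, so AVG() is unavailable

Fix: Use a subquery for AVG and a HAVING MIN(...) filter so the condition holds for every row in the group

Corrected query:
SELECT location FROM sensors GROUP BY location HAVING MIN(reading) > (SELECT AVG(reading) FROM sensors)

Result:
location
--------
Basement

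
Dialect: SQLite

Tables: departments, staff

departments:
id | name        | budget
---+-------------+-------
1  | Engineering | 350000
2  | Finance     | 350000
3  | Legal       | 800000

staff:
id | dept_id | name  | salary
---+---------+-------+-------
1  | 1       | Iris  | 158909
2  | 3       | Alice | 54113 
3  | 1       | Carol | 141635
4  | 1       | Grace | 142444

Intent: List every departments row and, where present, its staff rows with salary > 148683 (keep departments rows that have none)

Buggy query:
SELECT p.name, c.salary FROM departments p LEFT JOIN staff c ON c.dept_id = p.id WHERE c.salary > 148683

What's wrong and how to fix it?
Bug: Filtering c.salary in WHERE discards the NULL rows produced by LEFT JOIN, turning it into an inner join

Fix: Move the right-table condition into the ON clause so unmatched parents are kept

Corrected query:
SELECT p.name, c.salary FROM departments p LEFT JOIN staff c ON c.dept_id = p.id AND c.salary > 148683

Result:
name        | salary
------------+-------
Engineering | 158909
Finance     | NULL  
Legal       | NULL  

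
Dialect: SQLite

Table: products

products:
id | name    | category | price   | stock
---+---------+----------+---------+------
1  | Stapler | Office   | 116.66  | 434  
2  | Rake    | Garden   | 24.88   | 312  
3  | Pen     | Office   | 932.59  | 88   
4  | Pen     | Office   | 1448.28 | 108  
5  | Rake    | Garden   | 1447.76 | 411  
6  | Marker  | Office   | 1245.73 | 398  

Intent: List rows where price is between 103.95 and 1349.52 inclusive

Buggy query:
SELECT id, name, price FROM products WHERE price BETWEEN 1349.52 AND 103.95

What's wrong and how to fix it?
Bug: BETWEEN expects the lower bound first; with 1349.52 AND 103.95 the range is empty

Fix: Write BETWEEN 103.95 AND 1349.52

Corrected query:
SELECT id, name, price FROM products WHERE price BETWEEN 103.95 AND 1349.52

Result:
id | name    | price  
---+---------+--------
1  | Stapler | 116.66 
3  | Pen     | 932.59 
6  | Marker  | 1245.73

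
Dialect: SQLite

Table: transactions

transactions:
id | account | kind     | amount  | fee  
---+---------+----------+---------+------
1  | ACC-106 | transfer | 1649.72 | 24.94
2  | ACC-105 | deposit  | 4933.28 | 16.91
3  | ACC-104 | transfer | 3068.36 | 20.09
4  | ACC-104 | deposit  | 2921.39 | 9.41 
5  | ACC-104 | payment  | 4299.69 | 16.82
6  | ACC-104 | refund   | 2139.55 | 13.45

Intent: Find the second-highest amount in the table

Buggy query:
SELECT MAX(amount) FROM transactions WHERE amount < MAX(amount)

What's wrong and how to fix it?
Bug: The inner MAX is an aggregate inside WHERE, which is not allowed

Fix: Put the inner MAX in a scalar subquery

Corrected query:
SELECT MAX(amount) FROM transactions WHERE amount < (SELECT MAX(amount) FROM transactions)

Result:
MAX(amount)
-----------
4299.69    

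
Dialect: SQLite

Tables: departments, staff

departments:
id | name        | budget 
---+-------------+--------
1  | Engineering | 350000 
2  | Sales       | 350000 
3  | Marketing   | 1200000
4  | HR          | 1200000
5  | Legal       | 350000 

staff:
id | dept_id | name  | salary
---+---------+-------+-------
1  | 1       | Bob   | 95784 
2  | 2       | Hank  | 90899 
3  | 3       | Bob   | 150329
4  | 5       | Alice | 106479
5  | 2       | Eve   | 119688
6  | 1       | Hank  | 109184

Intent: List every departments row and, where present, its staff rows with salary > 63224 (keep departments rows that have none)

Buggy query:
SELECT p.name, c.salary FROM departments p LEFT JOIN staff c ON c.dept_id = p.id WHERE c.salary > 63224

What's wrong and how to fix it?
Bug: Filtering c.salary in WHERE discards the NULL rows produced by LEFT JOIN, turning it into an inner join

Fix: Move the right-table condition into the ON clause so unmatched parents are kept

Corrected query:
SELECT p.name, c.salary FROM departments p LEFT JOIN staff c ON c.dept_id = p.id AND c.salary > 63224

Result:
name        | salary
------------+-------
Engineering | 95784 
Engineering | 109184
Sales       | 90899 
Sales       | 119688
Marketing   | 150329
HR          | NULL  
Legal       | 106479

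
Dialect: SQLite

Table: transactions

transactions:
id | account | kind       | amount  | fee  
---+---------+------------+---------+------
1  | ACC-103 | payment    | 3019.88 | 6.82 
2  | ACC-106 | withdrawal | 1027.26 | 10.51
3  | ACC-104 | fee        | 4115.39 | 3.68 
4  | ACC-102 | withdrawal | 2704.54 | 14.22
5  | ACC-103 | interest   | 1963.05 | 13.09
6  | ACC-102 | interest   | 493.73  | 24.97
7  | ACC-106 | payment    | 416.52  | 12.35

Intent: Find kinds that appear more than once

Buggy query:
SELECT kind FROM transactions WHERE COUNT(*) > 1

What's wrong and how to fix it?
Bug: COUNT(*) is an aggregate and cannot be used in WHERE

Fix: GROUP BY kind, then filter groups with HAVING COUNT(*) > 1

Corrected query:
SELECT kind FROM transactions GROUP BY kind HAVING COUNT(*) > 1

Result:
kind      
----------
interest  
payment   
withdrawal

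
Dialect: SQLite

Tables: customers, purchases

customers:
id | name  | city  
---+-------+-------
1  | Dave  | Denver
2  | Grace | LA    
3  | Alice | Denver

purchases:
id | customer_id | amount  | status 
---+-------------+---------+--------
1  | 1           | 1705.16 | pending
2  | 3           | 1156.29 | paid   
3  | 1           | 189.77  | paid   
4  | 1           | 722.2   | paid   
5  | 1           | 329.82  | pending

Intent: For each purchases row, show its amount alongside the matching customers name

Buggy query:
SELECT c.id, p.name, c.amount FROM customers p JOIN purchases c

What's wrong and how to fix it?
Bug: Missing join condition: each purchases row is matched to all customers rows instead of just its own

Fix: Specify the join condition linking the foreign key to the parent id

Corrected query:
SELECT c.id, p.name, c.amount FROM customers p JOIN purchases c ON c.customer_id = p.id

Result:
id | name  | amount 
---+-------+--------
1  | Dave  | 1705.16
2  | Alice | 1156.29
3  | Dave  | 189.77 
4  | Dave  | 722.2  
5  | Dave  | 329.82 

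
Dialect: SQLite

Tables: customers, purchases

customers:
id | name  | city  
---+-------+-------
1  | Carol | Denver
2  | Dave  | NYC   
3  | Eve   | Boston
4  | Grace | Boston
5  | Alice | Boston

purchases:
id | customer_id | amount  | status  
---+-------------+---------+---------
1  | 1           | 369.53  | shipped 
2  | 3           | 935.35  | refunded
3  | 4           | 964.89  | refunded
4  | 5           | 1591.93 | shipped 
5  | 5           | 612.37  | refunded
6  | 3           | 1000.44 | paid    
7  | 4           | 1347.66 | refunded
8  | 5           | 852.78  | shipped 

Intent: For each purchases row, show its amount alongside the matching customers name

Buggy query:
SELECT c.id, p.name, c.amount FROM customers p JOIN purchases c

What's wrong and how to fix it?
Bug: JOIN with no ON clause produces a cartesian product; every purchases row pairs with every customers row

Fix: Specify the join condition linking the foreign key to the parent id

Corrected query:
SELECT c.id, p.name, c.amount FROM customers p JOIN purchases c ON c.customer_id = p.id

Result:
id | name  | amount 
---+-------+--------
1  | Carol | 369.53 
2  | Eve   | 935.35 
3  | Grace | 964.89 
4  | Alice | 1591.93
5  | Alice | 612.37 
6  | Eve   | 1000.44
7  | Grace | 1347.66
8  | Alice | 852.78 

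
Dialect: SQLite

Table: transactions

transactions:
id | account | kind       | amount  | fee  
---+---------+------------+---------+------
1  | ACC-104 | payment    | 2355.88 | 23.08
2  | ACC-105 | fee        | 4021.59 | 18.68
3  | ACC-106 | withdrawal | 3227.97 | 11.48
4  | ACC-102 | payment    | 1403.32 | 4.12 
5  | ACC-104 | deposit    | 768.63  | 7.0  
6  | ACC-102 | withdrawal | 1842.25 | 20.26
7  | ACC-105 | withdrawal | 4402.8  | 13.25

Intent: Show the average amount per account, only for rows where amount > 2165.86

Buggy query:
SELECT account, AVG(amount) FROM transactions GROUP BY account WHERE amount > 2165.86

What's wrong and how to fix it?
Bug: Row-level WHERE must come before GROUP BY in the clause order

Fix: Place WHERE between FROM and GROUP BY

Corrected query:
SELECT account, AVG(amount) FROM transactions WHERE amount > 2165.86 GROUP BY account

Result:
account | AVG(amount)
--------+------------
ACC-104 | 2355.88    
ACC-105 | 4212.195   
ACC-106 | 3227.97    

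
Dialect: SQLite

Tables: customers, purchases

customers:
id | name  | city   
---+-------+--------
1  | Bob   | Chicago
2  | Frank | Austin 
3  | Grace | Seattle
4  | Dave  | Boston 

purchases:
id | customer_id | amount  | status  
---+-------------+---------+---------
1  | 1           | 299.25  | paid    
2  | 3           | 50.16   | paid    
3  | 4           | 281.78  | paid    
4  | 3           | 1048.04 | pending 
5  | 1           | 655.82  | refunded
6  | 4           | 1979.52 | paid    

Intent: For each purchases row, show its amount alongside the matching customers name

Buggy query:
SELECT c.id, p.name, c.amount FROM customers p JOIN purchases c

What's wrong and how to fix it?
Bug: Missing join condition: each purchases row is matched to all customers rows instead of just its own

Fix: Add ON c.customer_id = p.id to the JOIN

Corrected query:
SELECT c.id, p.name, c.amount FROM customers p JOIN purchases c ON c.customer_id = p.id

Result:
id | name  | amount 
---+-------+--------
1  | Bob   | 299.25 
2  | Grace | 50.16  
3  | Dave  | 281.78 
4  | Grace | 1048.04
5  | Bob   | 655.82 
6  | Dave  | 1979.52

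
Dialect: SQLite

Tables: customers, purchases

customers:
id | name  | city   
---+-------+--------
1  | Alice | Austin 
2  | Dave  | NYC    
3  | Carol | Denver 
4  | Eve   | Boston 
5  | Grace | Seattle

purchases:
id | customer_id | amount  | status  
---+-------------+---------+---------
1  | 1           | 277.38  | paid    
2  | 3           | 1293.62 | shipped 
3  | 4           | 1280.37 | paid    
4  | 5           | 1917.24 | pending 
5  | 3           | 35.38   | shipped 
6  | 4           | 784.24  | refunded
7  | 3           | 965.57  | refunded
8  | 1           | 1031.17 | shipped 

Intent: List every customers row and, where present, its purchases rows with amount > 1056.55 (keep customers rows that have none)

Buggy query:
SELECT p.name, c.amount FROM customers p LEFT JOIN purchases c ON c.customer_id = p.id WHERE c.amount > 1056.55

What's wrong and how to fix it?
Bug: A WHERE condition on the right-hand table after LEFT JOIN drops unmatched parents

Fix: Move the right-table condition into the ON clause so unmatched parents are kept

Corrected query:
SELECT p.name, c.amount FROM customers p LEFT JOIN purchases c ON c.customer_id = p.id AND c.amount > 1056.55

Result:
name  | amount 
------+--------
Alice | NULL   
Dave  | NULL   
Carol | 1293.62
Eve   | 1280.37
Grace | 1917.24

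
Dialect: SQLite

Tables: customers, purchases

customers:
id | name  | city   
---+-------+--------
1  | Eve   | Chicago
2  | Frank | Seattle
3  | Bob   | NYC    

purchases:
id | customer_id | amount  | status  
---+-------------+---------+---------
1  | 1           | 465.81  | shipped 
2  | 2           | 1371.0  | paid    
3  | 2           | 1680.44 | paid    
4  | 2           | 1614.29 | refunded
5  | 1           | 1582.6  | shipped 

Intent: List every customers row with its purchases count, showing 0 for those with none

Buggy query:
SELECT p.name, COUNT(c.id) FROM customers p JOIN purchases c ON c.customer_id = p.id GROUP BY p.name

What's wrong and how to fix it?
Bug: INNER JOIN drops customers rows that have no matching purchases rows

Fix: Switch to LEFT JOIN to retain unmatched parent rows

Corrected query:
SELECT p.name, COUNT(c.id) FROM customers p LEFT JOIN purchases c ON c.customer_id = p.id GROUP BY p.name

Result:
name  | COUNT(c.id)
------+------------
Bob   | 0          
Eve   | 2          
Frank | 3          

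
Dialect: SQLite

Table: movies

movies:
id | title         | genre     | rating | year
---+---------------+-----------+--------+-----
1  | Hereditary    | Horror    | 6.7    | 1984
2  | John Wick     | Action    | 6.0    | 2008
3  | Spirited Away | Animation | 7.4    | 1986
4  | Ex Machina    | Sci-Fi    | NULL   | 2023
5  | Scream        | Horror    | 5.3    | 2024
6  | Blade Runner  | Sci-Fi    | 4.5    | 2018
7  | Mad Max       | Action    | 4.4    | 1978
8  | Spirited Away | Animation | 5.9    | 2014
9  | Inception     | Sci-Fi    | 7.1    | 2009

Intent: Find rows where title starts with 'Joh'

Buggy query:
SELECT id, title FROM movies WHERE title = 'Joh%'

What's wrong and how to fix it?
Bug: '=' compares the literal string including the % character; pattern matching needs LIKE

Fix: Replace '=' with LIKE so 'Joh%' is treated as a pattern

Corrected query:
SELECT id, title FROM movies WHERE title LIKE 'Joh%'

Result:
id | title    
---+----------
2  | John Wick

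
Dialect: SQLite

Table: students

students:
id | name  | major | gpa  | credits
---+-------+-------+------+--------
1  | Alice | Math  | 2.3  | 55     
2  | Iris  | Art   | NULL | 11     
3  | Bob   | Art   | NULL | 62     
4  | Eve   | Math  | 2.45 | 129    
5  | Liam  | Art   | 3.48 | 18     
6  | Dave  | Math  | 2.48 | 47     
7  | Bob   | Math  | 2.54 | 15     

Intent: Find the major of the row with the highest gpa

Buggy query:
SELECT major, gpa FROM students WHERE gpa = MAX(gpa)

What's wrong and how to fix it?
Bug: WHERE is evaluated per row; an aggregate over the whole table isn't defined there

Fix: Wrap MAX in a scalar subquery so WHERE compares against a single value

Corrected query:
SELECT major, gpa FROM students WHERE gpa = (SELECT MAX(gpa) FROM students)

Result:
major | gpa 
------+-----
Art   | 3.48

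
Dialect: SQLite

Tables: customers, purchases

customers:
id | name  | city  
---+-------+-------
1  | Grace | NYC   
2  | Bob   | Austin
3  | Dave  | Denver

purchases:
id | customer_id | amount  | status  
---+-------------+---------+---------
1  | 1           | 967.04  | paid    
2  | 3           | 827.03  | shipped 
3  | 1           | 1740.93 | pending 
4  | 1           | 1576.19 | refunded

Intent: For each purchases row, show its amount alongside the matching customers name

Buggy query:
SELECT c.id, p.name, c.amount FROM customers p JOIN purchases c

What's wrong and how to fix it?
Bug: Missing join condition: each purchases row is matched to all customers rows instead of just its own

Fix: Specify the join condition linking the foreign key to the parent id

Corrected query:
SELECT c.id, p.name, c.amount FROM customers p JOIN purchases c ON c.customer_id = p.id

Result:
id | name  | amount 
---+-------+--------
1  | Grace | 967.04 
2  | Dave  | 827.03 
3  | Grace | 1740.93
4  | Grace | 1576.19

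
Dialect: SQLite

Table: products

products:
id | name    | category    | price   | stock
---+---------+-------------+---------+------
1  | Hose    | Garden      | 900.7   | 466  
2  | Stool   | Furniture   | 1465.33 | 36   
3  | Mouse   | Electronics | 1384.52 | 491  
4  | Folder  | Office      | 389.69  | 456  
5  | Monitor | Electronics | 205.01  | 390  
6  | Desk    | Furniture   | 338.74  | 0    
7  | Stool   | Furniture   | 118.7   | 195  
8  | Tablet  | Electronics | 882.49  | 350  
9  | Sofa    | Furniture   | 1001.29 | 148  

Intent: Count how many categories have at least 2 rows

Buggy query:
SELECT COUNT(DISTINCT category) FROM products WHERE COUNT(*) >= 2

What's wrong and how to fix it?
Bug: COUNT(*) cannot appear in WHERE; the per-group count doesn't exist yet

Fix: Use a subquery that GROUPs and filters with HAVING, then count its rows

Corrected query:
SELECT COUNT(*) FROM (SELECT category FROM products GROUP BY category HAVING COUNT(*) >= 2)

Result:
COUNT(*)
--------
2       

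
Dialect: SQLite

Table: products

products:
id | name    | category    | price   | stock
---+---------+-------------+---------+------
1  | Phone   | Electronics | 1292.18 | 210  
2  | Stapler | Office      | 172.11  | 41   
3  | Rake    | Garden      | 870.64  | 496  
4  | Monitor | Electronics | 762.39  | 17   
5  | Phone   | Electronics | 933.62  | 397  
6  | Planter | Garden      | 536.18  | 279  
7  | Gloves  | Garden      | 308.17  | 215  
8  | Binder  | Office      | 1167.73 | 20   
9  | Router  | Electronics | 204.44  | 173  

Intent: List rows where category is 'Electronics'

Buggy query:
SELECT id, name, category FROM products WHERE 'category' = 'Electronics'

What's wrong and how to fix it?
Bug: Single quotes denote string literals in SQL; the column name is being compared as a constant string

Fix: Reference the column as category without single quotes

Corrected query:
SELECT id, name, category FROM products WHERE category = 'Electronics'

Result:
id | name    | category   
---+---------+------------
1  | Phone   | Electronics
4  | Monitor | Electronics
5  | Phone   | Electronics
9  | Router  | Electronics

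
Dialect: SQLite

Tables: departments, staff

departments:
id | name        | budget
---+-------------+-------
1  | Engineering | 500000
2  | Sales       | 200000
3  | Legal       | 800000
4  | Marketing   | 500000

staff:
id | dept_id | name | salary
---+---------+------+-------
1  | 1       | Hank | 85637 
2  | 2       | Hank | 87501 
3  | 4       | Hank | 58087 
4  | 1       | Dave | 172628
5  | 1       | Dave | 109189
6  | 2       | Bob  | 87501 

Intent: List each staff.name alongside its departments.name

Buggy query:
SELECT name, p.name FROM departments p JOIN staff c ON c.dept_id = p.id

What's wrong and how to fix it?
Bug: 'name' exists in both joined tables, so the database can't tell which one is meant

Fix: Qualify the column with its table alias (c.name)

Corrected query:
SELECT c.name, p.name FROM departments p JOIN staff c ON c.dept_id = p.id

Result:
name | name       
-----+------------
Hank | Engineering
Hank | Sales      
Hank | Marketing  
Dave | Engineering
Dave | Engineering
Bob  | Sales      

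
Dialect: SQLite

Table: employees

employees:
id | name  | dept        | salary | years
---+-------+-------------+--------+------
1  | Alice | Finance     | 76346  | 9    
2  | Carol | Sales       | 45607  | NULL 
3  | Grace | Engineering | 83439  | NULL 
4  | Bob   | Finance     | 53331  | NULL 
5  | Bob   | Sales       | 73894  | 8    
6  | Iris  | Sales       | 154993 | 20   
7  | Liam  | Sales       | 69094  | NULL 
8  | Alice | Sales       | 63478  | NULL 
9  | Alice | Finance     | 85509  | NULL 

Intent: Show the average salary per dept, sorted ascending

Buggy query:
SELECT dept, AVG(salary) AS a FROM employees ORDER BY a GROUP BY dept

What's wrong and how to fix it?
Bug: GROUP BY must precede ORDER BY

Fix: Move ORDER BY to the end, after GROUP BY

Corrected query:
SELECT dept, AVG(salary) AS a FROM employees GROUP BY dept ORDER BY a

Result:
dept        | a           
------------+-------------
Finance     | 71728.666667
Sales       | 81413.2     
Engineering | 83439       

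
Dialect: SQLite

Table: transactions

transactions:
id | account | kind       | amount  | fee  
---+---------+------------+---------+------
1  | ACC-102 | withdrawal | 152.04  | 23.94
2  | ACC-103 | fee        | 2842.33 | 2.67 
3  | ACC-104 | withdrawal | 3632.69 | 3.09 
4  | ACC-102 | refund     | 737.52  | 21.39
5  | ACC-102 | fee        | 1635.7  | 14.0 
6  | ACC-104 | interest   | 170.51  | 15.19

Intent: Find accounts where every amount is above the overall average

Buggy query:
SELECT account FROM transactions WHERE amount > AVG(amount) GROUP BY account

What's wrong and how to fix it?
Bug: WHERE evaluates per row before aggregation, so AVG() is unavailable

Fix: Use a subquery for AVG and a HAVING MIN(...) filter so the condition holds for every row in the group

Corrected query:
SELECT account FROM transactions GROUP BY account HAVING MIN(amount) > (SELECT AVG(amount) FROM transactions)

Result:
account
-------
ACC-103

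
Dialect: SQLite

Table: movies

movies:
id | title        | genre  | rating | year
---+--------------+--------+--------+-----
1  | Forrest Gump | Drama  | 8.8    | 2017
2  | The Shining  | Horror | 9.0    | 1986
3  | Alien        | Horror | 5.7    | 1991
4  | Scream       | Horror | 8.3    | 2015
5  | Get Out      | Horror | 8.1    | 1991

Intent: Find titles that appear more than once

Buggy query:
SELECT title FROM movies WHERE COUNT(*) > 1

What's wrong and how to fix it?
Bug: WHERE can't reference COUNT(*); aggregates are computed after WHERE

Fix: GROUP BY title, then filter groups with HAVING COUNT(*) > 1

Corrected query:
SELECT title FROM movies GROUP BY title HAVING COUNT(*) > 1

Result:
(no rows)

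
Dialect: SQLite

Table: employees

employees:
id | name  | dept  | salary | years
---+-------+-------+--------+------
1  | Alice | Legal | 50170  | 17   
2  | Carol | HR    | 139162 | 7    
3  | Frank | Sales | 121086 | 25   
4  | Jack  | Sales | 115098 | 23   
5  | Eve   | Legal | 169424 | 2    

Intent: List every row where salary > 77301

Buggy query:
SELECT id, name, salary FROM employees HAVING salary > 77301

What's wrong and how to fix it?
Bug: This is a non-aggregate query (no GROUP BY, no aggregates), so in SQLite the HAVING clause is invalid here; a row-level condition belongs in WHERE

Fix: Replace HAVING with WHERE since the condition applies to individual rows

Corrected query:
SELECT id, name, salary FROM employees WHERE salary > 77301

Result:
id | name  | salary
---+-------+-------
2  | Carol | 139162
3  | Frank | 121086
4  | Jack  | 115098
5  | Eve   | 169424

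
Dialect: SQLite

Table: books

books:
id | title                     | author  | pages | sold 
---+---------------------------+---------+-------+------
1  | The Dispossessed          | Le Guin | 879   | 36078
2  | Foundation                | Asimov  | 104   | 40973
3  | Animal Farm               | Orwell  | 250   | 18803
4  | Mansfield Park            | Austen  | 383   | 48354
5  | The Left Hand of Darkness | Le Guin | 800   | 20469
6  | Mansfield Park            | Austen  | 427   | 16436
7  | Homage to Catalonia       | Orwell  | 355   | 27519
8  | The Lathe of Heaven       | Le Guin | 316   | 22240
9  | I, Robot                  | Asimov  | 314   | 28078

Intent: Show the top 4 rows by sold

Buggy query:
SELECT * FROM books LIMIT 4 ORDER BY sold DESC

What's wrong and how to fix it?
Bug: LIMIT must come after ORDER BY

Fix: Swap the clauses: ORDER BY first, then LIMIT

Corrected query:
SELECT * FROM books ORDER BY sold DESC LIMIT 4

Result:
id | title            | author  | pages | sold 
---+------------------+---------+-------+------
4  | Mansfield Park   | Austen  | 383   | 48354
2  | Foundation       | Asimov  | 104   | 40973
1  | The Dispossessed | Le Guin | 879   | 36078
9  | I, Robot         | Asimov  | 314   | 28078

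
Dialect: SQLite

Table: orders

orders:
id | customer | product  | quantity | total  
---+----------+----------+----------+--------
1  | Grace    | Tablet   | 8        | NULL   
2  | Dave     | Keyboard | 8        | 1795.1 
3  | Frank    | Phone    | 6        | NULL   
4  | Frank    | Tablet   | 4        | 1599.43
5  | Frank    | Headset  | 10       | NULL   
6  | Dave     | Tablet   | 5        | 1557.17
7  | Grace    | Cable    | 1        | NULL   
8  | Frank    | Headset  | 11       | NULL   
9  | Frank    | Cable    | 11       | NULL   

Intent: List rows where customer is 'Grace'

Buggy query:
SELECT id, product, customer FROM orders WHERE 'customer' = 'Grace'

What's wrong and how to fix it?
Bug: 'customer' in single quotes is a string literal, not the column; the comparison is literal-vs-literal and never true

Fix: Reference the column as customer without single quotes

Corrected query:
SELECT id, product, customer FROM orders WHERE customer = 'Grace'

Result:
id | product | customer
---+---------+---------
1  | Tablet  | Grace   
7  | Cable   | Grace   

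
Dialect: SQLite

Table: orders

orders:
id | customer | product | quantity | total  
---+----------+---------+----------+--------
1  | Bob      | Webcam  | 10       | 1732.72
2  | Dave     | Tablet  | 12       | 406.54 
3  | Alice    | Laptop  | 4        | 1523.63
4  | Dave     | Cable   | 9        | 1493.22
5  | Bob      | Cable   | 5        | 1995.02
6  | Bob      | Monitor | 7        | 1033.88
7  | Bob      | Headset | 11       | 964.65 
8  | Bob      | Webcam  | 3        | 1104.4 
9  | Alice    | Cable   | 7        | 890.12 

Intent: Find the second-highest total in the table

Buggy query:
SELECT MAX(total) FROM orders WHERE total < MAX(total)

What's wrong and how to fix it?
Bug: The inner MAX is an aggregate inside WHERE, which is not allowed

Fix: Put the inner MAX in a scalar subquery

Corrected query:
SELECT MAX(total) FROM orders WHERE total < (SELECT MAX(total) FROM orders)

Result:
MAX(total)
----------
1732.72   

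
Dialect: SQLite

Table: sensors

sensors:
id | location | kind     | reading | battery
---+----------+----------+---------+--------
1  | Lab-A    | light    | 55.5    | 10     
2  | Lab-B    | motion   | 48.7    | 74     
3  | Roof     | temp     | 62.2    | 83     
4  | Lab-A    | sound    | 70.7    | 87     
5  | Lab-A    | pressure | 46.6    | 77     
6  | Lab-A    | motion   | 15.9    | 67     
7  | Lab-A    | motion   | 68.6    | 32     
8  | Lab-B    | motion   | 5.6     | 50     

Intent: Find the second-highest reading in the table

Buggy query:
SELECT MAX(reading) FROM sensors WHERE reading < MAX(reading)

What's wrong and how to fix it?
Bug: MAX(reading) on the right of the comparison is an aggregate-in-WHERE error

Fix: Compute the overall MAX in a subquery, then take MAX of rows below it

Corrected query:
SELECT MAX(reading) FROM sensors WHERE reading < (SELECT MAX(reading) FROM sensors)

Result:
MAX(reading)
------------
68.6        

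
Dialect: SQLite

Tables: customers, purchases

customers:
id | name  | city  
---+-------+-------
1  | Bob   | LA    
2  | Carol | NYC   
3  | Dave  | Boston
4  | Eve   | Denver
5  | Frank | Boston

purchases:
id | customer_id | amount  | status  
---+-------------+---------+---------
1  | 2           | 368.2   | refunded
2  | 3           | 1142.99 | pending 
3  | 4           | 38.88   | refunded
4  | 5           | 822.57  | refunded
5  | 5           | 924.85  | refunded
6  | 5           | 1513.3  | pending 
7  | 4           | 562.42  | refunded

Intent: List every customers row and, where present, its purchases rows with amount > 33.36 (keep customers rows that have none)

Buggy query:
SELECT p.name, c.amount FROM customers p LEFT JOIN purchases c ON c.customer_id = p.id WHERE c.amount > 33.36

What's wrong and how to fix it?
Bug: A WHERE condition on the right-hand table after LEFT JOIN drops unmatched parents

Fix: Move the right-table condition into the ON clause so unmatched parents are kept

Corrected query:
SELECT p.name, c.amount FROM customers p LEFT JOIN purchases c ON c.customer_id = p.id AND c.amount > 33.36

Result:
name  | amount 
------+--------
Bob   | NULL   
Carol | 368.2  
Dave  | 1142.99
Eve   | 38.88  
Eve   | 562.42 
Frank | 822.57 
Frank | 924.85 
Frank | 1513.3 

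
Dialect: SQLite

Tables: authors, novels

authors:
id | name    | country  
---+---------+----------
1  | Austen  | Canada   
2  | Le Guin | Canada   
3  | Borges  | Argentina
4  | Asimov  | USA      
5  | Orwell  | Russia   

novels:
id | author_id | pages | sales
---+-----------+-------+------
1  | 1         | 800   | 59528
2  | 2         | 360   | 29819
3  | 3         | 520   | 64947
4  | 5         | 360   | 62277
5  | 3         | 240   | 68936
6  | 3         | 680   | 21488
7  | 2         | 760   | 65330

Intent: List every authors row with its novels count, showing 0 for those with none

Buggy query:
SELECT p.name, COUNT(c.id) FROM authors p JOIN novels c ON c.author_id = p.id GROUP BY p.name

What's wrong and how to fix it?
Bug: INNER JOIN drops authors rows that have no matching novels rows

Fix: Use LEFT JOIN so parents without children still appear (COUNT(c.id) gives 0)

Corrected query:
SELECT p.name, COUNT(c.id) FROM authors p LEFT JOIN novels c ON c.author_id = p.id GROUP BY p.name

Result:
name    | COUNT(c.id)
--------+------------
Asimov  | 0          
Austen  | 1          
Borges  | 3          
Le Guin | 2          
Orwell  | 1          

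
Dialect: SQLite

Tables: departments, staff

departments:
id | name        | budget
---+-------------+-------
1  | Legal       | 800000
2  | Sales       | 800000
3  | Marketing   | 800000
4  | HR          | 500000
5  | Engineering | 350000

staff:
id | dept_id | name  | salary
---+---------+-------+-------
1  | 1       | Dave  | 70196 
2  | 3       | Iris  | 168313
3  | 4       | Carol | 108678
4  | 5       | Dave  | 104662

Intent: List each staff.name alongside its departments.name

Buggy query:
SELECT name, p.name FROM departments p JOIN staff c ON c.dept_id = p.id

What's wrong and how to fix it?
Bug: Both tables have a 'name' column; the unqualified reference is ambiguous

Fix: Qualify the column with its table alias (c.name)

Corrected query:
SELECT c.name, p.name FROM departments p JOIN staff c ON c.dept_id = p.id

Result:
name  | name       
------+------------
Dave  | Legal      
Iris  | Marketing  
Carol | HR         
Dave  | Engineering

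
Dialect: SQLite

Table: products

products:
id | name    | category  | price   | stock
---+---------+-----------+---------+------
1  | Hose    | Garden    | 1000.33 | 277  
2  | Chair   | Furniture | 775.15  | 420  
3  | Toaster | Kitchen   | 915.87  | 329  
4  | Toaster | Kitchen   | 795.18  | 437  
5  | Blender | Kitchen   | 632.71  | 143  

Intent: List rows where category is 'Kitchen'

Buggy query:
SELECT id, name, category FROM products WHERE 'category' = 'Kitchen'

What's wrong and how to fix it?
Bug: Single quotes denote string literals in SQL; the column name is being compared as a constant string

Fix: Reference the column as category without single quotes

Corrected query:
SELECT id, name, category FROM products WHERE category = 'Kitchen'

Result:
id | name    | category
---+---------+---------
3  | Toaster | Kitchen 
4  | Toaster | Kitchen 
5  | Blender | Kitchen 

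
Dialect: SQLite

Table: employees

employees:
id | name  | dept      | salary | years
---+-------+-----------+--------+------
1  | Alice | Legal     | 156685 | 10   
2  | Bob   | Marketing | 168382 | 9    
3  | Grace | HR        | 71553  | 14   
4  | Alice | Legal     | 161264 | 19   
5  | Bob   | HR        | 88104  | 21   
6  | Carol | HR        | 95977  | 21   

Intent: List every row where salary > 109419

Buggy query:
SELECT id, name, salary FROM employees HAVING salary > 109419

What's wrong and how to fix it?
Bug: This is a non-aggregate query (no GROUP BY, no aggregates), so in SQLite the HAVING clause is invalid here; a row-level condition belongs in WHERE

Fix: Replace HAVING with WHERE since the condition applies to individual rows

Corrected query:
SELECT id, name, salary FROM employees WHERE salary > 109419

Result:
id | name  | salary
---+-------+-------
1  | Alice | 156685
2  | Bob   | 168382
4  | Alice | 161264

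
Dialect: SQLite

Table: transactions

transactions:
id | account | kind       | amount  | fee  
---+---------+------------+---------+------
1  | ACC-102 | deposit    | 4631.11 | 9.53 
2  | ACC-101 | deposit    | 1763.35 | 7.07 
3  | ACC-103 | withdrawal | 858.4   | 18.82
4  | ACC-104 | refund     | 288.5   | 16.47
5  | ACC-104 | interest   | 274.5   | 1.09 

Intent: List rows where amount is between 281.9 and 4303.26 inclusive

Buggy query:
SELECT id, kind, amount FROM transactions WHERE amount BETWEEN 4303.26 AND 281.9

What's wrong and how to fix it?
Bug: BETWEEN expects the lower bound first; with 4303.26 AND 281.9 the range is empty

Fix: Swap the bounds so the smaller value comes first

Corrected query:
SELECT id, kind, amount FROM transactions WHERE amount BETWEEN 281.9 AND 4303.26

Result:
id | kind       | amount 
---+------------+--------
2  | deposit    | 1763.35
3  | withdrawal | 858.4  
4  | refund     | 288.5  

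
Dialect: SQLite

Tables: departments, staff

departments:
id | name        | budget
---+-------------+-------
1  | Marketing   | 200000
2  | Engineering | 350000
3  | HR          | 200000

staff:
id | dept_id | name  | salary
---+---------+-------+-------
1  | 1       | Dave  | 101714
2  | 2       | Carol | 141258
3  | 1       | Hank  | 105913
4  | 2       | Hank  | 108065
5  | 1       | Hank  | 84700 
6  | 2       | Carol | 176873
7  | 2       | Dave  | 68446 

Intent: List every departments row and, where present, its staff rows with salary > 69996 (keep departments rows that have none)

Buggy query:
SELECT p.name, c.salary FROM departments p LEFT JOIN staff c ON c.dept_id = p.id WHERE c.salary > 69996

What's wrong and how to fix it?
Bug: Filtering c.salary in WHERE discards the NULL rows produced by LEFT JOIN, turning it into an inner join

Fix: Put 'c.salary > 69996' in the JOIN's ON clause instead of WHERE

Corrected query:
SELECT p.name, c.salary FROM departments p LEFT JOIN staff c ON c.dept_id = p.id AND c.salary > 69996

Result:
name        | salary
------------+-------
Marketing   | 84700 
Marketing   | 101714
Marketing   | 105913
Engineering | 108065
Engineering | 141258
Engineering | 176873
HR          | NULL  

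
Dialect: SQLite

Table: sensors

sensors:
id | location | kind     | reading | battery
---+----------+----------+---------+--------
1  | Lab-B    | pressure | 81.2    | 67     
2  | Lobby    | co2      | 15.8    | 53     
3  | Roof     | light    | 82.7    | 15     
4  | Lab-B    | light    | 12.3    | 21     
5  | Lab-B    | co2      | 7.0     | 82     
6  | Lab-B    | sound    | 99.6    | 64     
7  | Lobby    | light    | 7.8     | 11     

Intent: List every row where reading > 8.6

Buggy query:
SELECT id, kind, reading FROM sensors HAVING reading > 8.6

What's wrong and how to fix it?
Bug: This is a non-aggregate query (no GROUP BY, no aggregates), so in SQLite the HAVING clause is invalid here; a row-level condition belongs in WHERE

Fix: Replace HAVING with WHERE since the condition applies to individual rows

Corrected query:
SELECT id, kind, reading FROM sensors WHERE reading > 8.6

Result:
id | kind     | reading
---+----------+--------
1  | pressure | 81.2   
2  | co2      | 15.8   
3  | light    | 82.7   
4  | light    | 12.3   
6  | sound    | 99.6   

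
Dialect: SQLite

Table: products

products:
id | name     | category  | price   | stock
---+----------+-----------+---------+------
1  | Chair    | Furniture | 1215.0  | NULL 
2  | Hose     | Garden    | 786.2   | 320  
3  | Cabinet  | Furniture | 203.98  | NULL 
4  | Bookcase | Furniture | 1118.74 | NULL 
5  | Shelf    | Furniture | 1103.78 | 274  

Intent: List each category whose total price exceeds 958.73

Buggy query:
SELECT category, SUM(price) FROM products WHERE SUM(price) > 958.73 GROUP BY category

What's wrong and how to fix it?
Bug: WHERE runs before GROUP BY, so aggregates aren't available there

Fix: Move the aggregate condition to a HAVING clause

Corrected query:
SELECT category, SUM(price) FROM products GROUP BY category HAVING SUM(price) > 958.73

Result:
category  | SUM(price)
----------+-----------
Furniture | 3641.5    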